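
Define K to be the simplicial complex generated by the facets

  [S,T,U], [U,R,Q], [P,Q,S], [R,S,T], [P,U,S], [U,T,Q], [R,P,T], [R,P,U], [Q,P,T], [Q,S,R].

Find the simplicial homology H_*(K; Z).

H_0 ≅ Z,  H_1 ≅ Z/2,  H_2 = 0.

K has 6 vertices, 15 edges, 10 triangles.
rank ∂_0 = 0, rank ∂_1 = 5 ⇒ b_0 = 6 − 0 − 5 = 1; all invariant factors of ∂_1 are 1 so no torsion. So H_0 ≅ Z.
rank ∂_1 = 5, rank ∂_2 = 10 ⇒ b_1 = 15 − 5 − 10 = 0; ∂_2 has invariant factor(s) [2] giving torsion. So H_1 ≅ Z/2.
rank ∂_2 = 10, rank ∂_3 = 0 ⇒ b_2 = 10 − 10 − 0 = 0. So H_2 ≅ 0.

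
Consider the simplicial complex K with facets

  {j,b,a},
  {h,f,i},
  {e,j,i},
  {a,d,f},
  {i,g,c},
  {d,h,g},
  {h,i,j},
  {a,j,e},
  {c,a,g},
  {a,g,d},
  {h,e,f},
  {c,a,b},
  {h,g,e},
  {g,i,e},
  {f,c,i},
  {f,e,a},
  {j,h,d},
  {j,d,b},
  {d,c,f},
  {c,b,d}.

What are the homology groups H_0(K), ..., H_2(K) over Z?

H_0 ≅ Z,  H_1 ≅ Z ⊕ Z/2,  H_2 = 0.

Order the vertices as a < b < c < d < e < f < g < h < i < j. Listing each simplex with vertices in this order, K has dimension 2 with simplices:

  0-simplices (10): a, b, c, d, e, f, g, h, i, j
  1-simplices (30): ab, ac, ad, ae, af, ag, aj, bc, bd, bj, cd, cf, cg, ci, df, dg, dh, dj, ef, eg, eh, ei, ej, fh, fi, gh, gi, hi, hj, ij
  2-simplices (20): abc, abj, acg, adf, adg, aef, aej, bcd, bdj, cdf, cfi, cgi, dgh, dhj, efh, egh, egi, eij, fhi, hij

giving chain groups C_0 ≅ Z^10, C_1 ≅ Z^30, C_2 ≅ Z^20.

The boundary map ∂_1: C_1 → C_0 maps an edge to its endpoints' difference, ∂[p,q] = q − p. For instance
  ∂ci = i − c.
The resulting 10×30 matrix has rank 9, and its Smith normal form has invariant factors (1,1,1,1,1,1,1,1,1).

Boundary ∂_2: C_2 → C_1 acts by ∂[p,q,r] = [q,r] − [p,r] + [p,q]. For instance
  ∂dhj = hj − dj + dh,
  ∂egh = gh − eh + eg.
This gives a 30×20 integer matrix of rank 20; reducing to Smith normal form yields diagonal entries (1,1,1,1,1,1,1,1,1,1,1,1,1,1,1,1,1,1,1,2).

From H_k ≅ ker(∂_k) / im(∂_{k+1}) we obtain:

  H_0: rank C_0 − rank ∂_1 = 10 − 9 = 1, and the invariant factors of ∂_1 are all 1, so H_0 ≅ Z.
  H_1: rank ker ∂_1 − rank ∂_2 = (30 − 9) − 20 = 1, and ∂_2 has invariant factor 2 > 1, so H_1 ≅ Z ⊕ Z/2.
  H_2: rank ker ∂_2 − rank ∂_3 = (20 − 20) − 0 = 0, and there is no ∂_3, so H_2 ≅ 0.

(K is a triangulation of the Klein bottle.)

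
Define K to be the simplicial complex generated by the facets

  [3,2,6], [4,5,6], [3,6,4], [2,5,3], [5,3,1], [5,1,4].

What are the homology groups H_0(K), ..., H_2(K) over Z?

H_0 = Z,  H_1 = Z,  H_2 = 0.

Order the vertices as 1 < 2 < 3 < 4 < 5 < 6. Listing each simplex with vertices in this order, K has dimension 2 with simplices:

  0-simplices (6): [1], [2], [3], [4], [5], [6]
  1-simplices (12): [1,3], [1,4], [1,5], [2,3], [2,5], [2,6], [3,4], [3,5], [3,6], [4,5], [4,6], [5,6]
  2-simplices (6): [1,3,5], [1,4,5], [2,3,5], [2,3,6], [3,4,6], [4,5,6]

giving chain groups C_0 ≅ Z^6, C_1 ≅ Z^12, C_2 ≅ Z^6.

Boundary ∂_1: C_1 → C_0 is given by ∂[p,q] = [q] − [p]. For instance
  ∂[1,3] = [3] − [1].
This gives a 6×12 integer matrix of rank 5; reducing to Smith normal form yields diagonal entries (1,1,1,1,1).

Boundary ∂_2: C_2 → C_1 acts by ∂[p,q,r] = [q,r] − [p,r] + [p,q]. For instance
  ∂[4,5,6] = [5,6] − [4,6] + [4,5],
  ∂[1,4,5] = [4,5] − [1,5] + [1,4].
The 12×6 boundary matrix has rank 6 and Smith normal form diag(1,1,1,1,1,1).

Reading off H_k = ker ∂_k / im ∂_{k+1}:

  H_0: rank C_0 − rank ∂_1 = 6 − 5 = 1, and the invariant factors of ∂_1 are all 1, so H_0 ≅ Z.
  H_1: rank ker ∂_1 − rank ∂_2 = (12 − 5) − 6 = 1, and the invariant factors of ∂_2 are all 1, so H_1 ≅ Z.
  H_2: rank ker ∂_2 − rank ∂_3 = (6 − 6) − 0 = 0, and there is no ∂_3, so H_2 ≅ 0.

As a check, the Euler characteristic is 6 − 12 + 6 = 0, which agrees with 1 − 1 + 0 = 0.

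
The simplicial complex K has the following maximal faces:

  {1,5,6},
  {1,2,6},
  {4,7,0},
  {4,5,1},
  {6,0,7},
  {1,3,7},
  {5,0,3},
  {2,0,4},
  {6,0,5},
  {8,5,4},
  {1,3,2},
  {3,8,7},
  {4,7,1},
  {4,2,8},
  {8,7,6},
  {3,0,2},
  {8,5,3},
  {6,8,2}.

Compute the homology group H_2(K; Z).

Fix the vertex order 0 < 1 < 2 < 3 < 4 < 5 < 6 < 7 < 8 and write every simplex with vertices in increasing order. Then dim K = 2 and the simplices of K are:

  0-simplices (9): [0], [1], [2], [3], [4], [5], [6], [7], [8]
  1-simplices (27): (27 of them)
  2-simplices (18): [0,2,3], [0,2,4], [0,3,5], [0,4,7], [0,5,6], [0,6,7], [1,2,3], [1,2,6], [1,3,7], [1,4,5], [1,4,7], [1,5,6], [2,4,8], [2,6,8], [3,5,8], [3,7,8], [4,5,8], [6,7,8]

so the chain groups are C_0 ≅ Z^9, C_1 ≅ Z^27, C_2 ≅ Z^18.

Boundary ∂_1: C_1 → C_0 sends each edge [p,q] (with p < q) to q − p. For instance
  ∂[3,8] = [8] − [3].
This gives a 9×27 integer matrix of rank 8; reducing to Smith normal form yields diagonal entries (1,1,1,1,1,1,1,1).

∂_2: C_2 → C_1 acts by ∂[p,q,r] = [q,r] − [p,r] + [p,q]. For instance
  ∂[1,5,6] = [5,6] − [1,6] + [1,5],
  ∂[3,7,8] = [7,8] − [3,8] + [3,7].
The resulting 27×18 matrix has rank 17, and its Smith normal form has invariant factors (1,1,1,1,1,1,1,1,1,1,1,1,1,1,1,1,1).

From H_k ≅ ker(∂_k) / im(∂_{k+1}) we obtain:

  H_2: rank ker ∂_2 − rank ∂_3 = (18 − 17) − 0 = 1, and there is no ∂_3, so H_2 = Z.

(K is a triangulation of the torus T^2.)

H_2 ≅ Z.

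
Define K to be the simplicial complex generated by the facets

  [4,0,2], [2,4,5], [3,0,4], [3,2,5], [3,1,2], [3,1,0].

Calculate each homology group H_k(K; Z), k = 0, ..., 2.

H_0 ≅ Z,  H_1 ≅ Z,  H_2 = 0.

Fix the vertex order 0 < 1 < 2 < 3 < 4 < 5 and write every simplex with vertices in increasing order. Then dim K = 2 and the simplices of K are:

  0-simplices (6): [0], [1], [2], [3], [4], [5]
  1-simplices (12): [0,1], [0,2], [0,3], [0,4], [1,2], [1,3], [2,3], [2,4], [2,5], [3,4], [3,5], [4,5]
  2-simplices (6): [0,1,3], [0,2,4], [0,3,4], [1,2,3], [2,3,5], [2,4,5]

giving chain groups C_0 ≅ Z^6, C_1 ≅ Z^12, C_2 ≅ Z^6.

Boundary ∂_1: C_1 → C_0 maps an edge to its endpoints' difference, ∂[p,q] = q − p.
The resulting 6×12 matrix has rank 5, and its Smith normal form has invariant factors (1,1,1,1,1).

Boundary ∂_2: C_2 → C_1 acts by ∂[p,q,r] = [q,r] − [p,r] + [p,q]. For instance
  ∂[0,3,4] = [3,4] − [0,4] + [0,3],
  ∂[0,2,4] = [2,4] − [0,4] + [0,2].
The resulting 12×6 matrix has rank 6, and its Smith normal form has invariant factors (1,1,1,1,1,1).

From H_k ≅ ker(∂_k) / im(∂_{k+1}) we obtain:

  H_0: rank C_0 − rank ∂_1 = 6 − 5 = 1, and the invariant factors of ∂_1 are all 1, so H_0 ≅ Z.
  H_1: rank ker ∂_1 − rank ∂_2 = (12 − 5) − 6 = 1, and the invariant factors of ∂_2 are all 1, so H_1 ≅ Z.
  H_2: rank ker ∂_2 − rank ∂_3 = (6 − 6) − 0 = 0, and there is no ∂_3, so H_2 ≅ 0.

(K is a triangulation of the cylinder S^1 x I.)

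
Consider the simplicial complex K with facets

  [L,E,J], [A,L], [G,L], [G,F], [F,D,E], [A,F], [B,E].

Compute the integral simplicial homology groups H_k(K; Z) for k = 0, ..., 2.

H_0 ≅ Z,  H_1 ≅ Z^2,  H_2 = 0.

Order the vertices as A < B < D < E < F < G < J < L. Listing each simplex with vertices in this order, K has dimension 2 with simplices:

  0-simplices (8): A, B, D, E, F, G, J, L
  1-simplices (11): AF, AL, BE, DE, DF, EF, EJ, EL, FG, GL, JL
  2-simplices (2): DEF, EJL

so the chain groups are C_0 ≅ Z^8, C_1 ≅ Z^11, C_2 ≅ Z^2.

∂_1: C_1 → C_0 sends each edge [p,q] (with p < q) to q − p. For instance
  ∂DF = F − D.
This gives a 8×11 integer matrix of rank 7; reducing to Smith normal form yields diagonal entries (1,1,1,1,1,1,1).

Boundary ∂_2: C_2 → C_1 maps a triangle to the signed sum of its edges. For instance
  ∂DEF = EF − DF + DE,
  ∂EJL = JL − EL + EJ.
This gives a 11×2 integer matrix of rank 2; reducing to Smith normal form yields diagonal entries (1,1).

Computing H_k = (kernel of ∂_k) / (image of ∂_{k+1}):

  H_0: rank C_0 − rank ∂_1 = 8 − 7 = 1, and the invariant factors of ∂_1 are all 1, so H_0 ≅ Z.
  H_1: rank ker ∂_1 − rank ∂_2 = (11 − 7) − 2 = 2, and the invariant factors of ∂_2 are all 1, so H_1 ≅ Z^2.
  H_2: rank ker ∂_2 − rank ∂_3 = (2 − 2) − 0 = 0, and there is no ∂_3, so H_2 ≅ 0.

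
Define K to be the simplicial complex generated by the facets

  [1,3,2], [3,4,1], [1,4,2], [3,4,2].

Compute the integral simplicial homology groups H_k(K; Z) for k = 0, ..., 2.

Take the total order 1 < 2 < 3 < 4 on the vertex set. Then K (dimension 2) consists of the simplices:

  0-simplices (4): [1], [2], [3], [4]
  1-simplices (6): [1,2], [1,3], [1,4], [2,3], [2,4], [3,4]
  2-simplices (4): [1,2,3], [1,2,4], [1,3,4], [2,3,4]

giving chain groups C_0 ≅ Z^4, C_1 ≅ Z^6, C_2 ≅ Z^4.

Boundary ∂_1: C_1 → C_0 sends each edge [p,q] (with p < q) to q − p.
As a 4×6 matrix over Z this has rank 3, with invariant factors (1,1,1).

The boundary map ∂_2: C_2 → C_1 sends each 2-simplex [p,q,r] to [q,r] − [p,r] + [p,q]. For instance
  ∂[1,2,3] = [2,3] − [1,3] + [1,2],
  ∂[1,2,4] = [2,4] − [1,4] + [1,2].
The resulting 6×4 matrix has rank 3, and its Smith normal form has invariant factors (1,1,1).

Computing H_k = (kernel of ∂_k) / (image of ∂_{k+1}):

  H_0: rank C_0 − rank ∂_1 = 4 − 3 = 1, and the invariant factors of ∂_1 are all 1, so H_0 = Z.
  H_1: rank ker ∂_1 − rank ∂_2 = (6 − 3) − 3 = 0, and the invariant factors of ∂_2 are all 1, so H_1 = 0.
  H_2: rank ker ∂_2 − rank ∂_3 = (4 − 3) − 0 = 1, and there is no ∂_3, so H_2 = Z.

H_0 = Z,  H_1 = 0,  H_2 = Z.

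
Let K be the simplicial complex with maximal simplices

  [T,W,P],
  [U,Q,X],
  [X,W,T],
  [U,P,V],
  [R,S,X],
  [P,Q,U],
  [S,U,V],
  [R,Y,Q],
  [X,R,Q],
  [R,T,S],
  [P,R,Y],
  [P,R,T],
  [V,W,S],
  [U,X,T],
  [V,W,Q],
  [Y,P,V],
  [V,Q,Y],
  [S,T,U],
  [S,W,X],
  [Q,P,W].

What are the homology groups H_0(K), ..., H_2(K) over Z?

H_0 = Z,  H_1 = Z ⊕ Z/2,  H_2 = 0.

Fix the vertex order P < Q < R < S < T < U < V < W < X < Y and write every simplex with vertices in increasing order. Then dim K = 2 and the simplices of K are:

  0-simplices (10): P, Q, R, S, T, U, V, W, X, Y
  1-simplices (30): PQ, PR, PT, PU, PV, PW, PY, QR, QU, QV, QW, QX, QY, RS, RT, RX, RY, ST, SU, SV, SW, SX, TU, TW, TX, UV, UX, VW, VY, WX
  2-simplices (20): PQU, PQW, PRT, PRY, PTW, PUV, PVY, QRX, QRY, QUX, QVW, QVY, RST, RSX, STU, SUV, SVW, SWX, TUX, TWX

so the chain groups are C_0 ≅ Z^10, C_1 ≅ Z^30, C_2 ≅ Z^20.

The boundary map ∂_1: C_1 → C_0 maps an edge to its endpoints' difference, ∂[p,q] = q − p.
The resulting 10×30 matrix has rank 9, and its Smith normal form has invariant factors (1,1,1,1,1,1,1,1,1).

∂_2: C_2 → C_1 maps a triangle to the signed sum of its edges. For instance
  ∂QVY = VY − QY + QV,
  ∂PRT = RT − PT + PR.
The resulting 30×20 matrix has rank 20, and its Smith normal form has invariant factors (1,1,1,1,1,1,1,1,1,1,1,1,1,1,1,1,1,1,1,2).

From H_k ≅ ker(∂_k) / im(∂_{k+1}) we obtain:

  H_0: rank C_0 − rank ∂_1 = 10 − 9 = 1, and the invariant factors of ∂_1 are all 1, so H_0 ≅ Z.
  H_1: rank ker ∂_1 − rank ∂_2 = (30 − 9) − 20 = 1, and ∂_2 has invariant factor 2 > 1, so H_1 ≅ Z ⊕ Z/2.
  H_2: rank ker ∂_2 − rank ∂_3 = (20 − 20) − 0 = 0, and there is no ∂_3, so H_2 ≅ 0.

As a check, the Euler characteristic is 10 − 30 + 20 = 0, which agrees with 1 − 1 + 0 = 0.
(K is a triangulation of the Klein bottle.)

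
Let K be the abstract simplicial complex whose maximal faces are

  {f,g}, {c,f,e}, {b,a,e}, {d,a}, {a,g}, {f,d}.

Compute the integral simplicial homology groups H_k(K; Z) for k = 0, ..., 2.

Order the vertices as a < b < c < d < e < f < g. Listing each simplex with vertices in this order, K has dimension 2 with simplices:

  0-simplices (7): a, b, c, d, e, f, g
  1-simplices (10): ab, ad, ae, ag, be, ce, cf, df, ef, fg
  2-simplices (2): abe, cef

so the chain groups are C_0 ≅ Z^7, C_1 ≅ Z^10, C_2 ≅ Z^2.

∂_1: C_1 → C_0 sends each edge [p,q] (with p < q) to q − p.
The resulting 7×10 matrix has rank 6, and its Smith normal form has invariant factors (1,1,1,1,1,1).

∂_2: C_2 → C_1 acts by ∂[p,q,r] = [q,r] − [p,r] + [p,q]. For instance
  ∂cef = ef − cf + ce,
  ∂abe = be − ae + ab.
As a 10×2 matrix over Z this has rank 2, with invariant factors (1,1).

Computing H_k = (kernel of ∂_k) / (image of ∂_{k+1}):

  H_0: rank C_0 − rank ∂_1 = 7 − 6 = 1, and the invariant factors of ∂_1 are all 1, so H_0 = Z.
  H_1: rank ker ∂_1 − rank ∂_2 = (10 − 6) − 2 = 2, and the invariant factors of ∂_2 are all 1, so H_1 = Z^2.
  H_2: rank ker ∂_2 − rank ∂_3 = (2 − 2) − 0 = 0, and there is no ∂_3, so H_2 = 0.

H_0 = Z,  H_1 = Z^2,  H_2 = 0.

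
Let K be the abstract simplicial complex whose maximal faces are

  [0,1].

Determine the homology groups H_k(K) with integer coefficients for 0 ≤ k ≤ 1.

H_0 ≅ Z,  H_1 = 0.

Order the vertices as 0 < 1. Listing each simplex with vertices in this order, K has dimension 1 with simplices:

  0-simplices (2): [0], [1]
  1-simplices (1): [0,1]

Hence C_0 ≅ Z^2, C_1 ≅ Z^1.

∂_1: C_1 → C_0 sends each edge [p,q] (with p < q) to q − p.
The 2×1 boundary matrix has rank 1 and Smith normal form diag(1).

Reading off H_k = ker ∂_k / im ∂_{k+1}:

  H_0: rank C_0 − rank ∂_1 = 2 − 1 = 1, and the invariant factors of ∂_1 are all 1, so H_0 = Z.
  H_1: rank ker ∂_1 − rank ∂_2 = (1 − 1) − 0 = 0, and there is no ∂_2, so H_1 = 0.

(K is a triangulation of the 1-simplex.)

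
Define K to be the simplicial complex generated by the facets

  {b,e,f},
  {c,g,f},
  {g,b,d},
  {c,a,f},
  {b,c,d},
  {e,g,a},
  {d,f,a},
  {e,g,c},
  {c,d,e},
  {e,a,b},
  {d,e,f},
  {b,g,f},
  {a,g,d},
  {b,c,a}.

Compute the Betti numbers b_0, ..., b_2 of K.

Take the total order a < b < c < d < e < f < g on the vertex set. Then K (dimension 2) consists of the simplices:

  0-simplices (7): a, b, c, d, e, f, g
  1-simplices (21): ab, ac, ad, ae, af, ag, bc, bd, be, bf, bg, cd, ce, cf, cg, de, df, dg, ef, eg, fg
  2-simplices (14): abc, abe, acf, adf, adg, aeg, bcd, bdg, bef, bfg, cde, ceg, cfg, def

so the chain groups are C_0 ≅ Z^7, C_1 ≅ Z^21, C_2 ≅ Z^14.

Boundary ∂_1: C_1 → C_0 is given by ∂[p,q] = [q] − [p]. For instance
  ∂af = f − a.
The 7×21 boundary matrix has rank 6 and Smith normal form diag(1,1,1,1,1,1).

Boundary ∂_2: C_2 → C_1 acts by ∂[p,q,r] = [q,r] − [p,r] + [p,q]. For instance
  ∂aeg = eg − ag + ae,
  ∂bcd = cd − bd + bc.
The 21×14 boundary matrix has rank 13 and Smith normal form diag(1,1,1,1,1,1,1,1,1,1,1,1,1).

From H_k ≅ ker(∂_k) / im(∂_{k+1}) we obtain:

  H_0: rank C_0 − rank ∂_1 = 7 − 6 = 1, and the invariant factors of ∂_1 are all 1, so H_0 ≅ Z.
  H_1: rank ker ∂_1 − rank ∂_2 = (21 − 6) − 13 = 2, and the invariant factors of ∂_2 are all 1, so H_1 ≅ Z^2.
  H_2: rank ker ∂_2 − rank ∂_3 = (14 − 13) − 0 = 1, and there is no ∂_3, so H_2 ≅ Z.

Hence the Betti numbers are b_0 = 1, b_1 = 2, b_2 = 1.

b_0 = 1, b_1 = 2, b_2 = 1.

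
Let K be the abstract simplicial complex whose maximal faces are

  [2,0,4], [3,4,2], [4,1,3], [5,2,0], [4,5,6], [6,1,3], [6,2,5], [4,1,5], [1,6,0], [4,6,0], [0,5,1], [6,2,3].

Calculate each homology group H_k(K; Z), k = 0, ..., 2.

H_0 ≅ Z,  H_1 ≅ Z/2,  H_2 = 0.

K has 7 vertices, 18 edges, 12 triangles.
rank ∂_0 = 0, rank ∂_1 = 6 ⇒ b_0 = 7 − 0 − 6 = 1; all invariant factors of ∂_1 are 1 so no torsion. So H_0 ≅ Z.
rank ∂_1 = 6, rank ∂_2 = 12 ⇒ b_1 = 18 − 6 − 12 = 0; ∂_2 has invariant factor(s) [2] giving torsion. So H_1 ≅ Z/2.
rank ∂_2 = 12, rank ∂_3 = 0 ⇒ b_2 = 12 − 12 − 0 = 0. So H_2 ≅ 0.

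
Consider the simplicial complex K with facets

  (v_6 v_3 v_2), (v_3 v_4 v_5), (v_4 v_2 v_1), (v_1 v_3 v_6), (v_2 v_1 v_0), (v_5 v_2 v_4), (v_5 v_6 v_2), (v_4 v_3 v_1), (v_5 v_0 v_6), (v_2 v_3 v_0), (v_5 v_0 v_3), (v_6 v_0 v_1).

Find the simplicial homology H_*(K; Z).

K has 7 vertices, 18 edges, 12 triangles.
rank ∂_0 = 0, rank ∂_1 = 6 ⇒ b_0 = 7 − 0 − 6 = 1; all invariant factors of ∂_1 are 1 so no torsion. So H_0 = Z.
rank ∂_1 = 6, rank ∂_2 = 12 ⇒ b_1 = 18 − 6 − 12 = 0; ∂_2 has invariant factor(s) [2] giving torsion. So H_1 = Z/2.
rank ∂_2 = 12, rank ∂_3 = 0 ⇒ b_2 = 12 − 12 − 0 = 0. So H_2 = 0.

H_0 ≅ Z,  H_1 ≅ Z/2,  H_2 = 0.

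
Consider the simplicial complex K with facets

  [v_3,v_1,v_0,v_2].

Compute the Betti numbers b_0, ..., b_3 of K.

We work with the vertex ordering v_0 < v_1 < v_2 < v_3. The simplices of K, each written with vertices in increasing order, are:

  0-simplices (4): [v_0], [v_1], [v_2], [v_3]
  1-simplices (6): [v_0,v_1], [v_0,v_2], [v_0,v_3], [v_1,v_2], [v_1,v_3], [v_2,v_3]
  2-simplices (4): [v_0,v_1,v_2], [v_0,v_1,v_3], [v_0,v_2,v_3], [v_1,v_2,v_3]
  3-simplices (1): [v_0,v_1,v_2,v_3]

so the chain groups are C_0 ≅ Z^4, C_1 ≅ Z^6, C_2 ≅ Z^4, C_3 ≅ Z^1.

∂_1: C_1 → C_0 maps an edge to its endpoints' difference, ∂[p,q] = q − p. For instance
  ∂[v_1,v_2] = [v_2] − [v_1].
The resulting 4×6 matrix has rank 3, and its Smith normal form has invariant factors (1,1,1).

Boundary ∂_2: C_2 → C_1 sends each 2-simplex [p,q,r] to [q,r] − [p,r] + [p,q]. For instance
  ∂[v_0,v_1,v_2] = [v_1,v_2] − [v_0,v_2] + [v_0,v_1],
  ∂[v_0,v_1,v_3] = [v_1,v_3] − [v_0,v_3] + [v_0,v_1].
As a 6×4 matrix over Z this has rank 3, with invariant factors (1,1,1).

The boundary map ∂_3: C_3 → C_2 sends each 3-simplex σ to the alternating sum Σ_i (−1)^i (σ with its i-th vertex removed). For instance
  ∂[v_0,v_1,v_2,v_3] = [v_1,v_2,v_3] − [v_0,v_2,v_3] + [v_0,v_1,v_3] − [v_0,v_1,v_2].
The resulting 4×1 matrix has rank 1, and its Smith normal form has invariant factors (1).

From H_k ≅ ker(∂_k) / im(∂_{k+1}) we obtain:

  H_0: rank C_0 − rank ∂_1 = 4 − 3 = 1, and the invariant factors of ∂_1 are all 1, so H_0 ≅ Z.
  H_1: rank ker ∂_1 − rank ∂_2 = (6 − 3) − 3 = 0, and the invariant factors of ∂_2 are all 1, so H_1 ≅ 0.
  H_2: rank ker ∂_2 − rank ∂_3 = (4 − 3) − 1 = 0, and the invariant factors of ∂_3 are all 1, so H_2 ≅ 0.
  H_3: rank ker ∂_3 − rank ∂_4 = (1 − 1) − 0 = 0, and there is no ∂_4, so H_3 ≅ 0.

(K is a triangulation of the 3-simplex.)

Hence the Betti numbers are b_0 = 1, b_1 = 0, b_2 = 0, b_3 = 0.

b_0 = 1, b_1 = 0, b_2 = 0, b_3 = 0.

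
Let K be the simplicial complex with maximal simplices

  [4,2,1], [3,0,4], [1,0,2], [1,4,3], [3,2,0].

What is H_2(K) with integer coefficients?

H_2 ≅ 0.

Fix the vertex order 0 < 1 < 2 < 3 < 4 and write every simplex with vertices in increasing order. Then dim K = 2 and the simplices of K are:

  0-simplices (5): [0], [1], [2], [3], [4]
  1-simplices (10): [0,1], [0,2], [0,3], [0,4], [1,2], [1,3], [1,4], [2,3], [2,4], [3,4]
  2-simplices (5): [0,1,2], [0,2,3], [0,3,4], [1,2,4], [1,3,4]

giving chain groups C_0 ≅ Z^5, C_1 ≅ Z^10, C_2 ≅ Z^5.

The boundary map ∂_1: C_1 → C_0 sends each edge [p,q] (with p < q) to q − p.
The resulting 5×10 matrix has rank 4, and its Smith normal form has invariant factors (1,1,1,1).

∂_2: C_2 → C_1 maps a triangle to the signed sum of its edges. For instance
  ∂[0,3,4] = [3,4] − [0,4] + [0,3],
  ∂[0,1,2] = [1,2] − [0,2] + [0,1].
This gives a 10×5 integer matrix of rank 5; reducing to Smith normal form yields diagonal entries (1,1,1,1,1).

From H_k ≅ ker(∂_k) / im(∂_{k+1}) we obtain:

  H_2: rank ker ∂_2 − rank ∂_3 = (5 − 5) − 0 = 0, and there is no ∂_3, so H_2 = 0.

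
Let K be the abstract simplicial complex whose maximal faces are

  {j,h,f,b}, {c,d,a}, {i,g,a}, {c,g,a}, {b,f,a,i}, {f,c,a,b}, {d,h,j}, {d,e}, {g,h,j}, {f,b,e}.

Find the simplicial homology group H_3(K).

Fix the vertex order a < b < c < d < e < f < g < h < i < j and write every simplex with vertices in increasing order. Then dim K = 3 and the simplices of K are:

  0-simplices (10): a, b, c, d, e, f, g, h, i, j
  1-simplices (26): ab, ac, ad, af, ag, ai, bc, be, bf, bh, bi, bj, cd, cf, cg, de, dh, dj, ef, fh, fi, fj, gh, gi, gj, hj
  2-simplices (17): abc, abf, abi, acd, acf, acg, afi, agi, bcf, bef, bfh, bfi, bfj, bhj, dhj, fhj, ghj
  3-simplices (3): abcf, abfi, bfhj

Hence C_0 ≅ Z^10, C_1 ≅ Z^26, C_2 ≅ Z^17, C_3 ≅ Z^3.

The boundary map ∂_1: C_1 → C_0 maps an edge to its endpoints' difference, ∂[p,q] = q − p. For instance
  ∂ef = f − e.
This gives a 10×26 integer matrix of rank 9; reducing to Smith normal form yields diagonal entries (1,1,1,1,1,1,1,1,1).

Boundary ∂_2: C_2 → C_1 sends each 2-simplex [p,q,r] to [q,r] − [p,r] + [p,q]. For instance
  ∂fhj = hj − fj + fh,
  ∂bef = ef − bf + be.
This gives a 26×17 integer matrix of rank 14; reducing to Smith normal form yields diagonal entries (1,1,1,1,1,1,1,1,1,1,1,1,1,1).

Boundary ∂_3: C_3 → C_2 sends each 3-simplex σ to the alternating sum Σ_i (−1)^i (σ with its i-th vertex removed). For instance
  ∂abcf = bcf − acf + abf − abc,
  ∂abfi = bfi − afi + abi − abf.
The resulting 17×3 matrix has rank 3, and its Smith normal form has invariant factors (1,1,1).

Now H_k = ker ∂_k / im ∂_{k+1}, so:

  H_3: rank ker ∂_3 − rank ∂_4 = (3 − 3) − 0 = 0, and there is no ∂_4, so H_3 = 0.

H_3 ≅ 0.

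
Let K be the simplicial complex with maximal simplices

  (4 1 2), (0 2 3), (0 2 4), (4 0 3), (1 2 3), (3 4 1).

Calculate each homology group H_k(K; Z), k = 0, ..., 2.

Fix the vertex order 0 < 1 < 2 < 3 < 4 and write every simplex with vertices in increasing order. Then dim K = 2 and the simplices of K are:

  0-simplices (5): [0], [1], [2], [3], [4]
  1-simplices (9): [0,2], [0,3], [0,4], [1,2], [1,3], [1,4], [2,3], [2,4], [3,4]
  2-simplices (6): [0,2,3], [0,2,4], [0,3,4], [1,2,3], [1,2,4], [1,3,4]

so the chain groups are C_0 ≅ Z^5, C_1 ≅ Z^9, C_2 ≅ Z^6.

∂_1: C_1 → C_0 is given by ∂[p,q] = [q] − [p].
As a 5×9 matrix over Z this has rank 4, with invariant factors (1,1,1,1).

The boundary map ∂_2: C_2 → C_1 sends each 2-simplex [p,q,r] to [q,r] − [p,r] + [p,q]. For instance
  ∂[1,2,4] = [2,4] − [1,4] + [1,2],
  ∂[0,3,4] = [3,4] − [0,4] + [0,3].
As a 9×6 matrix over Z this has rank 5, with invariant factors (1,1,1,1,1).

Now H_k = ker ∂_k / im ∂_{k+1}, so:

  H_0: rank C_0 − rank ∂_1 = 5 − 4 = 1, and the invariant factors of ∂_1 are all 1, so H_0 = Z.
  H_1: rank ker ∂_1 − rank ∂_2 = (9 − 4) − 5 = 0, and the invariant factors of ∂_2 are all 1, so H_1 = 0.
  H_2: rank ker ∂_2 − rank ∂_3 = (6 − 5) − 0 = 1, and there is no ∂_3, so H_2 = Z.

(K is a triangulation of the 2-sphere S^2.)

H_0 = Z,  H_1 = 0,  H_2 = Z.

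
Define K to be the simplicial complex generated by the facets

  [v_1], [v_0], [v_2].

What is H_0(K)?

Take the total order v_0 < v_1 < v_2 on the vertex set. Then K (dimension 0) consists of the simplices:

  0-simplices (3): [v_0], [v_1], [v_2]

Hence C_0 ≅ Z^3.

Reading off H_k = ker ∂_k / im ∂_{k+1}:

  H_0: rank C_0 − rank ∂_1 = 3 − 0 = 3, and there is no ∂_1, so H_0 = Z^3.

H_0 = Z^3.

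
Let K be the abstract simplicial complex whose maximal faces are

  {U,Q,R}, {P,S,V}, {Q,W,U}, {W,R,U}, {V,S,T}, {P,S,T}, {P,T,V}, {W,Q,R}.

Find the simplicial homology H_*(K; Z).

Fix the vertex order P < Q < R < S < T < U < V < W and write every simplex with vertices in increasing order. Then dim K = 2 and the simplices of K are:

  0-simplices (8): P, Q, R, S, T, U, V, W
  1-simplices (12): PS, PT, PV, QR, QU, QW, RU, RW, ST, SV, TV, UW
  2-simplices (8): PST, PSV, PTV, QRU, QRW, QUW, RUW, STV

so the chain groups are C_0 ≅ Z^8, C_1 ≅ Z^12, C_2 ≅ Z^8.

Boundary ∂_1: C_1 → C_0 sends each edge [p,q] (with p < q) to q − p. For instance
  ∂PS = S − P.
The 8×12 boundary matrix has rank 6 and Smith normal form diag(1,1,1,1,1,1).

The boundary map ∂_2: C_2 → C_1 acts by ∂[p,q,r] = [q,r] − [p,r] + [p,q]. For instance
  ∂QRW = RW − QW + QR,
  ∂PST = ST − PT + PS.
The 12×8 boundary matrix has rank 6 and Smith normal form diag(1,1,1,1,1,1).

Computing H_k = (kernel of ∂_k) / (image of ∂_{k+1}):

  H_0: rank C_0 − rank ∂_1 = 8 − 6 = 2, and the invariant factors of ∂_1 are all 1, so H_0 ≅ Z^2.
  H_1: rank ker ∂_1 − rank ∂_2 = (12 − 6) − 6 = 0, and the invariant factors of ∂_2 are all 1, so H_1 ≅ 0.
  H_2: rank ker ∂_2 − rank ∂_3 = (8 − 6) − 0 = 2, and there is no ∂_3, so H_2 ≅ Z^2.

(K is a triangulation of the disjoint union of the 2-sphere S^2 and the 2-sphere S^2.)

H_0 = Z^2,  H_1 = 0,  H_2 = Z^2.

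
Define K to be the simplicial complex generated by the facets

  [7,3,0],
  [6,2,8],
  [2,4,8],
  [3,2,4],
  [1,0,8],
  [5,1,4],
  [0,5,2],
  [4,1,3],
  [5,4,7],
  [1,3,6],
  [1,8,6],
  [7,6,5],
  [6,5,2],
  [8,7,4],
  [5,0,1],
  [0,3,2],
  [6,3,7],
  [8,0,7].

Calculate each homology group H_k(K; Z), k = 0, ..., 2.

K has 9 vertices, 27 edges, 18 triangles.
rank ∂_0 = 0, rank ∂_1 = 8 ⇒ b_0 = 9 − 0 − 8 = 1; all invariant factors of ∂_1 are 1 so no torsion. So H_0 ≅ Z.
rank ∂_1 = 8, rank ∂_2 = 17 ⇒ b_1 = 27 − 8 − 17 = 2; all invariant factors of ∂_2 are 1 so no torsion. So H_1 ≅ Z^2.
rank ∂_2 = 17, rank ∂_3 = 0 ⇒ b_2 = 18 − 17 − 0 = 1. So H_2 ≅ Z.

H_0 ≅ Z,  H_1 ≅ Z^2,  H_2 ≅ Z.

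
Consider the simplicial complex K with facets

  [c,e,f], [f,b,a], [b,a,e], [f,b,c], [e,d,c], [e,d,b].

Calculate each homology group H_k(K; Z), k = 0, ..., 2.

H_0 = Z,  H_1 = Z,  H_2 = 0.

Order the vertices as a < b < c < d < e < f. Listing each simplex with vertices in this order, K has dimension 2 with simplices:

  0-simplices (6): a, b, c, d, e, f
  1-simplices (12): ab, ae, af, bc, bd, be, bf, cd, ce, cf, de, ef
  2-simplices (6): abe, abf, bcf, bde, cde, cef

giving chain groups C_0 ≅ Z^6, C_1 ≅ Z^12, C_2 ≅ Z^6.

The boundary map ∂_1: C_1 → C_0 maps an edge to its endpoints' difference, ∂[p,q] = q − p. For instance
  ∂ce = e − c.
The resulting 6×12 matrix has rank 5, and its Smith normal form has invariant factors (1,1,1,1,1).

Boundary ∂_2: C_2 → C_1 sends each 2-simplex [p,q,r] to [q,r] − [p,r] + [p,q]. For instance
  ∂cef = ef − cf + ce,
  ∂abe = be − ae + ab.
The 12×6 boundary matrix has rank 6 and Smith normal form diag(1,1,1,1,1,1).

Computing H_k = (kernel of ∂_k) / (image of ∂_{k+1}):

  H_0: rank C_0 − rank ∂_1 = 6 − 5 = 1, and the invariant factors of ∂_1 are all 1, so H_0 ≅ Z.
  H_1: rank ker ∂_1 − rank ∂_2 = (12 − 5) − 6 = 1, and the invariant factors of ∂_2 are all 1, so H_1 ≅ Z.
  H_2: rank ker ∂_2 − rank ∂_3 = (6 − 6) − 0 = 0, and there is no ∂_3, so H_2 ≅ 0.

As a check, the Euler characteristic is 6 − 12 + 6 = 0, which agrees with 1 − 1 + 0 = 0.
(K is a triangulation of the cylinder S^1 x I.)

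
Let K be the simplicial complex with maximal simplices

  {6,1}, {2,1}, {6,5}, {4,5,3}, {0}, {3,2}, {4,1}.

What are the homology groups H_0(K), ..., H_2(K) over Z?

Take the total order 0 < 1 < 2 < 3 < 4 < 5 < 6 on the vertex set. Then K (dimension 2) consists of the simplices:

  0-simplices (7): [0], [1], [2], [3], [4], [5], [6]
  1-simplices (8): [1,2], [1,4], [1,6], [2,3], [3,4], [3,5], [4,5], [5,6]
  2-simplices (1): [3,4,5]

giving chain groups C_0 ≅ Z^7, C_1 ≅ Z^8, C_2 ≅ Z^1.

Boundary ∂_1: C_1 → C_0 sends each edge [p,q] (with p < q) to q − p.
This gives a 7×8 integer matrix of rank 5; reducing to Smith normal form yields diagonal entries (1,1,1,1,1).

Boundary ∂_2: C_2 → C_1 maps a triangle to the signed sum of its edges. For instance
  ∂[3,4,5] = [4,5] − [3,5] + [3,4].
As a 8×1 matrix over Z this has rank 1, with invariant factors (1).

From H_k ≅ ker(∂_k) / im(∂_{k+1}) we obtain:

  H_0: rank C_0 − rank ∂_1 = 7 − 5 = 2, and the invariant factors of ∂_1 are all 1, so H_0 ≅ Z^2.
  H_1: rank ker ∂_1 − rank ∂_2 = (8 − 5) − 1 = 2, and the invariant factors of ∂_2 are all 1, so H_1 ≅ Z^2.
  H_2: rank ker ∂_2 − rank ∂_3 = (1 − 1) − 0 = 0, and there is no ∂_3, so H_2 ≅ 0.

H_0 ≅ Z^2,  H_1 ≅ Z^2,  H_2 = 0.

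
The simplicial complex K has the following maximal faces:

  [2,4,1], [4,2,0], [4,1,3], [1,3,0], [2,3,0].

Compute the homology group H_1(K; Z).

Fix the vertex order 0 < 1 < 2 < 3 < 4 and write every simplex with vertices in increasing order. Then dim K = 2 and the simplices of K are:

  0-simplices (5): [0], [1], [2], [3], [4]
  1-simplices (10): [0,1], [0,2], [0,3], [0,4], [1,2], [1,3], [1,4], [2,3], [2,4], [3,4]
  2-simplices (5): [0,1,3], [0,2,3], [0,2,4], [1,2,4], [1,3,4]

Hence C_0 ≅ Z^5, C_1 ≅ Z^10, C_2 ≅ Z^5.

The boundary map ∂_1: C_1 → C_0 maps an edge to its endpoints' difference, ∂[p,q] = q − p. For instance
  ∂[0,3] = [3] − [0].
The resulting 5×10 matrix has rank 4, and its Smith normal form has invariant factors (1,1,1,1).

∂_2: C_2 → C_1 maps a triangle to the signed sum of its edges. For instance
  ∂[0,2,4] = [2,4] − [0,4] + [0,2],
  ∂[1,3,4] = [3,4] − [1,4] + [1,3].
This gives a 10×5 integer matrix of rank 5; reducing to Smith normal form yields diagonal entries (1,1,1,1,1).

Reading off H_k = ker ∂_k / im ∂_{k+1}:

  H_1: rank ker ∂_1 − rank ∂_2 = (10 − 4) − 5 = 1, and the invariant factors of ∂_2 are all 1, so H_1 = Z.

(K is a triangulation of the Möbius band.)

H_1 = Z.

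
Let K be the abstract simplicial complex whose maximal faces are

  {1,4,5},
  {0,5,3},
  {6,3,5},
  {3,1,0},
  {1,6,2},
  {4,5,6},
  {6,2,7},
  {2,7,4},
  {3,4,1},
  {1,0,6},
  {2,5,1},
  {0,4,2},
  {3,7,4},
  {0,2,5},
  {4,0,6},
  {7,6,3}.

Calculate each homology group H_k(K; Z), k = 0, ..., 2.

We work with the vertex ordering 0 < 1 < 2 < 3 < 4 < 5 < 6 < 7. The simplices of K, each written with vertices in increasing order, are:

  0-simplices (8): [0], [1], [2], [3], [4], [5], [6], [7]
  1-simplices (24): (24 of them)
  2-simplices (16): [0,1,3], [0,1,6], [0,2,4], [0,2,5], [0,3,5], [0,4,6], [1,2,5], [1,2,6], [1,3,4], [1,4,5], [2,4,7], [2,6,7], [3,4,7], [3,5,6], [3,6,7], [4,5,6]

giving chain groups C_0 ≅ Z^8, C_1 ≅ Z^24, C_2 ≅ Z^16.

The boundary map ∂_1: C_1 → C_0 maps an edge to its endpoints' difference, ∂[p,q] = q − p. For instance
  ∂[0,5] = [5] − [0].
The resulting 8×24 matrix has rank 7, and its Smith normal form has invariant factors (1,1,1,1,1,1,1).

The boundary map ∂_2: C_2 → C_1 acts by ∂[p,q,r] = [q,r] − [p,r] + [p,q]. For instance
  ∂[0,3,5] = [3,5] − [0,5] + [0,3],
  ∂[1,3,4] = [3,4] − [1,4] + [1,3].
This gives a 24×16 integer matrix of rank 15; reducing to Smith normal form yields diagonal entries (1,1,1,1,1,1,1,1,1,1,1,1,1,1,1).

Reading off H_k = ker ∂_k / im ∂_{k+1}:

  H_0: rank C_0 − rank ∂_1 = 8 − 7 = 1, and the invariant factors of ∂_1 are all 1, so H_0 = Z.
  H_1: rank ker ∂_1 − rank ∂_2 = (24 − 7) − 15 = 2, and the invariant factors of ∂_2 are all 1, so H_1 = Z^2.
  H_2: rank ker ∂_2 − rank ∂_3 = (16 − 15) − 0 = 1, and there is no ∂_3, so H_2 = Z.

(K is a triangulation of the torus T^2.)

H_0 = Z,  H_1 = Z^2,  H_2 = Z.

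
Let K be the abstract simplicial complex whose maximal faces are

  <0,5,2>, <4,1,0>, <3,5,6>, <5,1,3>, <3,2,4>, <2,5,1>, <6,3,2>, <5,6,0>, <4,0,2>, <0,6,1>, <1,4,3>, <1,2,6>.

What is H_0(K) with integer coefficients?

H_0 = Z.

We work with the vertex ordering 0 < 1 < 2 < 3 < 4 < 5 < 6. The simplices of K, each written with vertices in increasing order, are:

  0-simplices (7): [0], [1], [2], [3], [4], [5], [6]
  1-simplices (18): [0,1], [0,2], [0,4], [0,5], [0,6], [1,2], [1,3], [1,4], [1,5], [1,6], [2,3], [2,4], [2,5], [2,6], [3,4], [3,5], [3,6], [5,6]
  2-simplices (12): [0,1,4], [0,1,6], [0,2,4], [0,2,5], [0,5,6], [1,2,5], [1,2,6], [1,3,4], [1,3,5], [2,3,4], [2,3,6], [3,5,6]

giving chain groups C_0 ≅ Z^7, C_1 ≅ Z^18, C_2 ≅ Z^12.

Boundary ∂_1: C_1 → C_0 maps an edge to its endpoints' difference, ∂[p,q] = q − p.
The 7×18 boundary matrix has rank 6 and Smith normal form diag(1,1,1,1,1,1).

The boundary map ∂_2: C_2 → C_1 sends each 2-simplex [p,q,r] to [q,r] − [p,r] + [p,q]. For instance
  ∂[1,2,6] = [2,6] − [1,6] + [1,2],
  ∂[0,1,4] = [1,4] − [0,4] + [0,1].
As a 18×12 matrix over Z this has rank 12, with invariant factors (1,1,1,1,1,1,1,1,1,1,1,2).

Reading off H_k = ker ∂_k / im ∂_{k+1}:

  H_0: rank C_0 − rank ∂_1 = 7 − 6 = 1, and the invariant factors of ∂_1 are all 1, so H_0 ≅ Z.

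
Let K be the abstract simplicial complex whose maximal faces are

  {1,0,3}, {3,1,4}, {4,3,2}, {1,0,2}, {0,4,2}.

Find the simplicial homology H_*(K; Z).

Fix the vertex order 0 < 1 < 2 < 3 < 4 and write every simplex with vertices in increasing order. Then dim K = 2 and the simplices of K are:

  0-simplices (5): [0], [1], [2], [3], [4]
  1-simplices (10): [0,1], [0,2], [0,3], [0,4], [1,2], [1,3], [1,4], [2,3], [2,4], [3,4]
  2-simplices (5): [0,1,2], [0,1,3], [0,2,4], [1,3,4], [2,3,4]

Hence C_0 ≅ Z^5, C_1 ≅ Z^10, C_2 ≅ Z^5.

Boundary ∂_1: C_1 → C_0 maps an edge to its endpoints' difference, ∂[p,q] = q − p.
The 5×10 boundary matrix has rank 4 and Smith normal form diag(1,1,1,1).

The boundary map ∂_2: C_2 → C_1 acts by ∂[p,q,r] = [q,r] − [p,r] + [p,q]. For instance
  ∂[0,2,4] = [2,4] − [0,4] + [0,2],
  ∂[0,1,3] = [1,3] − [0,3] + [0,1].
As a 10×5 matrix over Z this has rank 5, with invariant factors (1,1,1,1,1).

Now H_k = ker ∂_k / im ∂_{k+1}, so:

  H_0: rank C_0 − rank ∂_1 = 5 − 4 = 1, and the invariant factors of ∂_1 are all 1, so H_0 = Z.
  H_1: rank ker ∂_1 − rank ∂_2 = (10 − 4) − 5 = 1, and the invariant factors of ∂_2 are all 1, so H_1 = Z.
  H_2: rank ker ∂_2 − rank ∂_3 = (5 − 5) − 0 = 0, and there is no ∂_3, so H_2 = 0.

(K is a triangulation of the Möbius band.)

H_0 = Z,  H_1 = Z,  H_2 = 0.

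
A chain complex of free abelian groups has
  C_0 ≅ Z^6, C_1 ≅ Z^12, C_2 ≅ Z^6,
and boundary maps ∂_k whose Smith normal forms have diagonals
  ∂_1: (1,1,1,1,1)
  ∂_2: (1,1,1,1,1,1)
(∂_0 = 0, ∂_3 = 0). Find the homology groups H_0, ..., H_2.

H_0 = Z,  H_1 = Z,  H_2 = 0.

H_0: b_0 = 6 − 0 − 5 = 1; torsion from ∂_1 factors > 1: none. So H_0 = Z.
H_1: b_1 = 12 − 5 − 6 = 1; torsion from ∂_2 factors > 1: none. So H_1 = Z.
H_2: b_2 = 6 − 6 − 0 = 0; torsion from ∂_3 factors > 1: none. So H_2 = 0.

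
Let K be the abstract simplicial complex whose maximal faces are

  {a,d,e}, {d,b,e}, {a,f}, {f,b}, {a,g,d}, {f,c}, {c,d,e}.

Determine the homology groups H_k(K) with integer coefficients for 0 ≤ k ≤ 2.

Fix the vertex order a < b < c < d < e < f < g and write every simplex with vertices in increasing order. Then dim K = 2 and the simplices of K are:

  0-simplices (7): a, b, c, d, e, f, g
  1-simplices (12): ad, ae, af, ag, bd, be, bf, cd, ce, cf, de, dg
  2-simplices (4): ade, adg, bde, cde

giving chain groups C_0 ≅ Z^7, C_1 ≅ Z^12, C_2 ≅ Z^4.

∂_1: C_1 → C_0 maps an edge to its endpoints' difference, ∂[p,q] = q − p. For instance
  ∂be = e − b.
This gives a 7×12 integer matrix of rank 6; reducing to Smith normal form yields diagonal entries (1,1,1,1,1,1).

∂_2: C_2 → C_1 maps a triangle to the signed sum of its edges. For instance
  ∂adg = dg − ag + ad,
  ∂cde = de − ce + cd.
This gives a 12×4 integer matrix of rank 4; reducing to Smith normal form yields diagonal entries (1,1,1,1).

Computing H_k = (kernel of ∂_k) / (image of ∂_{k+1}):

  H_0: rank C_0 − rank ∂_1 = 7 − 6 = 1, and the invariant factors of ∂_1 are all 1, so H_0 = Z.
  H_1: rank ker ∂_1 − rank ∂_2 = (12 − 6) − 4 = 2, and the invariant factors of ∂_2 are all 1, so H_1 = Z^2.
  H_2: rank ker ∂_2 − rank ∂_3 = (4 − 4) − 0 = 0, and there is no ∂_3, so H_2 = 0.

H_0 = Z,  H_1 = Z^2,  H_2 = 0.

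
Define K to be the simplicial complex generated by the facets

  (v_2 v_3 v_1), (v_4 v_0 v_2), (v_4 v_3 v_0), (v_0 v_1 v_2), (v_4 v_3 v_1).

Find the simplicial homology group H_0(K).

H_0 = Z.

We work with the vertex ordering v_0 < v_1 < v_2 < v_3 < v_4. The simplices of K, each written with vertices in increasing order, are:

  0-simplices (5): [v_0], [v_1], [v_2], [v_3], [v_4]
  1-simplices (10): [v_0,v_1], [v_0,v_2], [v_0,v_3], [v_0,v_4], [v_1,v_2], [v_1,v_3], [v_1,v_4], [v_2,v_3], [v_2,v_4], [v_3,v_4]
  2-simplices (5): [v_0,v_1,v_2], [v_0,v_2,v_4], [v_0,v_3,v_4], [v_1,v_2,v_3], [v_1,v_3,v_4]

giving chain groups C_0 ≅ Z^5, C_1 ≅ Z^10, C_2 ≅ Z^5.

The boundary map ∂_1: C_1 → C_0 sends each edge [p,q] (with p < q) to q − p. For instance
  ∂[v_0,v_3] = [v_3] − [v_0].
As a 5×10 matrix over Z this has rank 4, with invariant factors (1,1,1,1).

The boundary map ∂_2: C_2 → C_1 maps a triangle to the signed sum of its edges. For instance
  ∂[v_0,v_3,v_4] = [v_3,v_4] − [v_0,v_4] + [v_0,v_3],
  ∂[v_1,v_3,v_4] = [v_3,v_4] − [v_1,v_4] + [v_1,v_3].
As a 10×5 matrix over Z this has rank 5, with invariant factors (1,1,1,1,1).

Computing H_k = (kernel of ∂_k) / (image of ∂_{k+1}):

  H_0: rank C_0 − rank ∂_1 = 5 − 4 = 1, and the invariant factors of ∂_1 are all 1, so H_0 ≅ Z.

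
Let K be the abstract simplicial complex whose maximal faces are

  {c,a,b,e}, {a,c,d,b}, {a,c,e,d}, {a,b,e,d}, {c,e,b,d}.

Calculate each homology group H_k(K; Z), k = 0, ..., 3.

Take the total order a < b < c < d < e on the vertex set. Then K (dimension 3) consists of the simplices:

  0-simplices (5): a, b, c, d, e
  1-simplices (10): ab, ac, ad, ae, bc, bd, be, cd, ce, de
  2-simplices (10): abc, abd, abe, acd, ace, ade, bcd, bce, bde, cde
  3-simplices (5): abcd, abce, abde, acde, bcde

so the chain groups are C_0 ≅ Z^5, C_1 ≅ Z^10, C_2 ≅ Z^10, C_3 ≅ Z^5.

∂_1: C_1 → C_0 is given by ∂[p,q] = [q] − [p].
As a 5×10 matrix over Z this has rank 4, with invariant factors (1,1,1,1).

The boundary map ∂_2: C_2 → C_1 maps a triangle to the signed sum of its edges. For instance
  ∂bcd = cd − bd + bc,
  ∂acd = cd − ad + ac.
This gives a 10×10 integer matrix of rank 6; reducing to Smith normal form yields diagonal entries (1,1,1,1,1,1).

Boundary ∂_3: C_3 → C_2 sends each 3-simplex σ to the alternating sum Σ_i (−1)^i (σ with its i-th vertex removed). For instance
  ∂abcd = bcd − acd + abd − abc,
  ∂bcde = cde − bde + bce − bcd.
This gives a 10×5 integer matrix of rank 4; reducing to Smith normal form yields diagonal entries (1,1,1,1).

Now H_k = ker ∂_k / im ∂_{k+1}, so:

  H_0: rank C_0 − rank ∂_1 = 5 − 4 = 1, and the invariant factors of ∂_1 are all 1, so H_0 = Z.
  H_1: rank ker ∂_1 − rank ∂_2 = (10 − 4) − 6 = 0, and the invariant factors of ∂_2 are all 1, so H_1 = 0.
  H_2: rank ker ∂_2 − rank ∂_3 = (10 − 6) − 4 = 0, and the invariant factors of ∂_3 are all 1, so H_2 = 0.
  H_3: rank ker ∂_3 − rank ∂_4 = (5 − 4) − 0 = 1, and there is no ∂_4, so H_3 = Z.

As a check, the Euler characteristic is 5 − 10 + 10 − 5 = 0, which agrees with 1 − 0 + 0 − 1 = 0.

H_0 = Z,  H_1 = 0,  H_2 = 0,  H_3 = Z.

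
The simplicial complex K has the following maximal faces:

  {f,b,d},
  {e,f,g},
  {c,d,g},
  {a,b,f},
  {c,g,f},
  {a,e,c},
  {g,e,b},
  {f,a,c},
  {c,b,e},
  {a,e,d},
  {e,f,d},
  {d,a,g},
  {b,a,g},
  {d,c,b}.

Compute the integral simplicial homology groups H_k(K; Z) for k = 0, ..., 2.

H_0 ≅ Z,  H_1 ≅ Z^2,  H_2 ≅ Z.

Take the total order a < b < c < d < e < f < g on the vertex set. Then K (dimension 2) consists of the simplices:

  0-simplices (7): a, b, c, d, e, f, g
  1-simplices (21): ab, ac, ad, ae, af, ag, bc, bd, be, bf, bg, cd, ce, cf, cg, de, df, dg, ef, eg, fg
  2-simplices (14): abf, abg, ace, acf, ade, adg, bcd, bce, bdf, beg, cdg, cfg, def, efg

Hence C_0 ≅ Z^7, C_1 ≅ Z^21, C_2 ≅ Z^14.

Boundary ∂_1: C_1 → C_0 sends each edge [p,q] (with p < q) to q − p. For instance
  ∂ce = e − c.
This gives a 7×21 integer matrix of rank 6; reducing to Smith normal form yields diagonal entries (1,1,1,1,1,1).

∂_2: C_2 → C_1 sends each 2-simplex [p,q,r] to [q,r] − [p,r] + [p,q]. For instance
  ∂acf = cf − af + ac,
  ∂bce = ce − be + bc.
The resulting 21×14 matrix has rank 13, and its Smith normal form has invariant factors (1,1,1,1,1,1,1,1,1,1,1,1,1).

Computing H_k = (kernel of ∂_k) / (image of ∂_{k+1}):

  H_0: rank C_0 − rank ∂_1 = 7 − 6 = 1, and the invariant factors of ∂_1 are all 1, so H_0 = Z.
  H_1: rank ker ∂_1 − rank ∂_2 = (21 − 6) − 13 = 2, and the invariant factors of ∂_2 are all 1, so H_1 = Z^2.
  H_2: rank ker ∂_2 − rank ∂_3 = (14 − 13) − 0 = 1, and there is no ∂_3, so H_2 = Z.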